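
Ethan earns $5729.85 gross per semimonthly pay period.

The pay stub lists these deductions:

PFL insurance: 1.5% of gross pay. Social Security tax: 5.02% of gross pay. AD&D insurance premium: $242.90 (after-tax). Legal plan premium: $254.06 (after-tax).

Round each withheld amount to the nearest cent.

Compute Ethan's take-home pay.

$4859.30

PFL insurance: $5729.85 × 0.015 = $85.95
Social Security tax: $5729.85 × 0.0502 = $287.64
Legal plan premium: $254.06
AD&D insurance premium: $242.90
Total deductions = $85.95 + $287.64 + $254.06 + $242.90 = $870.55
Net pay = $5729.85 − $870.55 = $4859.30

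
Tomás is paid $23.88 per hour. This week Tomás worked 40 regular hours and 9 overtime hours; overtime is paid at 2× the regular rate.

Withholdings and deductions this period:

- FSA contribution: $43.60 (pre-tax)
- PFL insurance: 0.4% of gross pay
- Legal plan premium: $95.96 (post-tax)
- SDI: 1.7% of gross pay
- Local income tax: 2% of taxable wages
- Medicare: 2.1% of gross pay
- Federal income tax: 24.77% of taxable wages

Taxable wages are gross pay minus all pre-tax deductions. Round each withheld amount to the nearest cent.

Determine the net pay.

Regular pay: 40 × $23.88 = $955.20
Overtime pay: 9 × $23.88 × 2 = $429.84
Gross pay = $955.20 + $429.84 = $1,385.04
FSA contribution: $43.60
Taxable wages = $1,385.04 − $43.60 = $1,341.44
Local income tax: $1,341.44 × 0.02 = $26.83
Federal income tax: $1,341.44 × 0.2477 = $332.27
Medicare: $1,385.04 × 0.021 = $29.09
PFL insurance: $1,385.04 × 0.004 = $5.54
SDI: $1,385.04 × 0.017 = $23.55
Legal plan premium: $95.96
Total deductions = $43.60 + $26.83 + $332.27 + $29.09 + $5.54 + $23.55 + $95.96 = $556.84
Net pay = $1,385.04 − $556.84 = $828.20

$828.20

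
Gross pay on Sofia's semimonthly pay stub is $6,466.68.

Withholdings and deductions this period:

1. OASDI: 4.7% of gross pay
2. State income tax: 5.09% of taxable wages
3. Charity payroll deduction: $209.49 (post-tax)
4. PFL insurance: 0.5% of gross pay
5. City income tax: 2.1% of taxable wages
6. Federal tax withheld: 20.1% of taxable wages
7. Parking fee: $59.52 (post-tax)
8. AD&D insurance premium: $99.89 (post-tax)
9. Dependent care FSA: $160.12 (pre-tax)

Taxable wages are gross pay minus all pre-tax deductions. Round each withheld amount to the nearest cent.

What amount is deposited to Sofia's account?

$3,880.34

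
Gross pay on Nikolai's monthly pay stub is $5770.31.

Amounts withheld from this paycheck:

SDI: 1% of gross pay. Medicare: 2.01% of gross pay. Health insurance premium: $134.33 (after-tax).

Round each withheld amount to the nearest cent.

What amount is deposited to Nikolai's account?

$5462.30

Medicare: $5770.31 × 0.0201 = $115.98
SDI: $5770.31 × 0.01 = $57.70
Health insurance premium: $134.33
Total deductions = $115.98 + $57.70 + $134.33 = $308.01
Net pay = $5770.31 − $308.01 = $5462.30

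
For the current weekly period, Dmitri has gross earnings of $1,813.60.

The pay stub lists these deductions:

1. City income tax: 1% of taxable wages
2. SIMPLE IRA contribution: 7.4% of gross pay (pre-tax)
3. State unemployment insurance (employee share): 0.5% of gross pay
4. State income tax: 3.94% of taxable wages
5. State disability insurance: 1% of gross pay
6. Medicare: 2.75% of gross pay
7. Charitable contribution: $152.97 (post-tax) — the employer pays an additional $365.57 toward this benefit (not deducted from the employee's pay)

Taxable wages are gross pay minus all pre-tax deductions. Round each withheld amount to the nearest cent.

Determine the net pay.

$1,366.38

SIMPLE IRA contribution: $1,813.60 × 0.074 = $134.21
Taxable wages = $1,813.60 − $134.21 = $1,679.39
State income tax: $1,679.39 × 0.0394 = $66.17
City income tax: $1,679.39 × 0.01 = $16.79
Medicare: $1,813.60 × 0.0275 = $49.87
State disability insurance: $1,813.60 × 0.01 = $18.14
State unemployment insurance (employee share): $1,813.60 × 0.005 = $9.07
Charitable contribution: $152.97
(Employer's $365.57 toward charitable contribution is not withheld from the employee.)
Total deductions = $134.21 + $66.17 + $16.79 + $49.87 + $18.14 + $9.07 + $152.97 = $447.22
Net pay = $1,813.60 − $447.22 = $1,366.38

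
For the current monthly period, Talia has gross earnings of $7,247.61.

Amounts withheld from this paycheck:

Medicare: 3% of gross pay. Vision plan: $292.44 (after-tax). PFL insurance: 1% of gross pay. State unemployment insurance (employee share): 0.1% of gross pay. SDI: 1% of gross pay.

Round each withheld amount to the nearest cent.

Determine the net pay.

$6,585.53

State unemployment insurance (employee share): $7,247.61 × 0.001 = $7.25
PFL insurance: $7,247.61 × 0.01 = $72.48
Medicare: $7,247.61 × 0.03 = $217.43
SDI: $7,247.61 × 0.01 = $72.48
Vision plan: $292.44
Total deductions = $7.25 + $72.48 + $217.43 + $72.48 + $292.44 = $662.08
Net pay = $7,247.61 − $662.08 = $6,585.53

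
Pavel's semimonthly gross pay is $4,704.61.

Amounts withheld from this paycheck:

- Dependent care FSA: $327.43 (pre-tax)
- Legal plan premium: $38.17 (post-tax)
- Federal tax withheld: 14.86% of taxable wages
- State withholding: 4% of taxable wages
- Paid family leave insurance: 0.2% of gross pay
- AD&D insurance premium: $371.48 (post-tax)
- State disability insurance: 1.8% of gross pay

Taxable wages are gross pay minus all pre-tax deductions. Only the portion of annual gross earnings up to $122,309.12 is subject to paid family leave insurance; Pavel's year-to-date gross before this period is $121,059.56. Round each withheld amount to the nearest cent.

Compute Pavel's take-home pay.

Dependent care FSA: $327.43
Taxable wages = $4,704.61 − $327.43 = $4,377.18
State withholding: $4,377.18 × 0.04 = $175.09
Federal tax withheld: $4,377.18 × 0.1486 = $650.45
Paid family leave insurance: only $122,309.12 − $121,059.56 = $1,249.56 of this check is subject → $1,249.56 × 0.002 = $2.50
State disability insurance: $4,704.61 × 0.018 = $84.68
Legal plan premium: $38.17
AD&D insurance premium: $371.48
Total deductions = $327.43 + $175.09 + $650.45 + $2.50 + $84.68 + $38.17 + $371.48 = $1,649.80
Net pay = $4,704.61 − $1,649.80 = $3,054.81

$3,054.81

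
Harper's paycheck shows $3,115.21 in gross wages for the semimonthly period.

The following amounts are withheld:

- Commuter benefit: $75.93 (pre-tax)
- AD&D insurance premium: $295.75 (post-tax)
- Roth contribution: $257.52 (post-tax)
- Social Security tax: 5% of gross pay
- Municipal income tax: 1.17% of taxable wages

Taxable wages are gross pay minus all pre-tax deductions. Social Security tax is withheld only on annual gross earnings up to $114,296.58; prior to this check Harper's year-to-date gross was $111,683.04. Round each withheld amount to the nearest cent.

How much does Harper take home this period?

$2,319.77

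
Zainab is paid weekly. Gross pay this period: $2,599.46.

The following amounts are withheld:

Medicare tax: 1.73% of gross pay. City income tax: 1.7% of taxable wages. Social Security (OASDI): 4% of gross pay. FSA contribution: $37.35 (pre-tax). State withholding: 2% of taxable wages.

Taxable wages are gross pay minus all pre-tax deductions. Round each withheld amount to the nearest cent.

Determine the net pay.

$2,318.36

FSA contribution: $37.35
Taxable wages = $2,599.46 − $37.35 = $2,562.11
City income tax: $2,562.11 × 0.017 = $43.56
State withholding: $2,562.11 × 0.02 = $51.24
Social Security (OASDI): $2,599.46 × 0.04 = $103.98
Medicare tax: $2,599.46 × 0.0173 = $44.97
Total deductions = $37.35 + $43.56 + $51.24 + $103.98 + $44.97 = $281.10
Net pay = $2,599.46 − $281.10 = $2,318.36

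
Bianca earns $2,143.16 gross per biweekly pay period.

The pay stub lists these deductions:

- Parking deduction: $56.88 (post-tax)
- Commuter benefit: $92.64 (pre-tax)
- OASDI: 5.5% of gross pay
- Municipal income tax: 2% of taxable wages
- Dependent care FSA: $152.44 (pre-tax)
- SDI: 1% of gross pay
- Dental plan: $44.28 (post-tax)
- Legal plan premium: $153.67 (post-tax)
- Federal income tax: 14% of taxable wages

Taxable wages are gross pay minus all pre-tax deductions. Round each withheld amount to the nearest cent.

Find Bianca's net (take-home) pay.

$1,200.26

Commuter benefit: $92.64
Dependent care FSA: $152.44
Pre-tax total = $92.64 + $152.44 = $245.08
Taxable wages = $2,143.16 − $245.08 = $1,898.08
Federal income tax: $1,898.08 × 0.14 = $265.73
Municipal income tax: $1,898.08 × 0.02 = $37.96
SDI: $2,143.16 × 0.01 = $21.43
OASDI: $2,143.16 × 0.055 = $117.87
Legal plan premium: $153.67
Dental plan: $44.28
Parking deduction: $56.88
Total deductions = $92.64 + $152.44 + $265.73 + $37.96 + $21.43 + $117.87 + $153.67 + $44.28 + $56.88 = $942.90
Net pay = $2,143.16 − $942.90 = $1,200.26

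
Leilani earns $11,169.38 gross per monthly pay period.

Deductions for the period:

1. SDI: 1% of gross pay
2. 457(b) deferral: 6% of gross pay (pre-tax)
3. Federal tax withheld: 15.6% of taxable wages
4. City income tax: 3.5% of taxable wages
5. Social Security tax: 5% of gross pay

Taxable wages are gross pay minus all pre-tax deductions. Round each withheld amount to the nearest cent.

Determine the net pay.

$7,823.71

457(b) deferral: $11,169.38 × 0.06 = $670.16
Taxable wages = $11,169.38 − $670.16 = $10,499.22
City income tax: $10,499.22 × 0.035 = $367.47
Federal tax withheld: $10,499.22 × 0.156 = $1,637.88
Social Security tax: $11,169.38 × 0.05 = $558.47
SDI: $11,169.38 × 0.01 = $111.69
Total deductions = $670.16 + $367.47 + $1,637.88 + $558.47 + $111.69 = $3,345.67
Net pay = $11,169.38 − $3,345.67 = $7,823.71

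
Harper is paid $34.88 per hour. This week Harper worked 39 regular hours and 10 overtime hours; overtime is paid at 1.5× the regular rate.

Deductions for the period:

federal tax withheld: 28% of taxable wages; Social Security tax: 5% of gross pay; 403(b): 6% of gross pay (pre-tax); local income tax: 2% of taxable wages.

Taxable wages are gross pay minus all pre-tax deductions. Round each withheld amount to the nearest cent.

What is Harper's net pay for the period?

Regular pay: 39 × $34.88 = $1,360.32
Overtime pay: 10 × $34.88 × 1.5 = $523.20
Gross pay = $1,360.32 + $523.20 = $1,883.52
403(b): $1,883.52 × 0.06 = $113.01
Taxable wages = $1,883.52 − $113.01 = $1,770.51
Local income tax: $1,770.51 × 0.02 = $35.41
Federal tax withheld: $1,770.51 × 0.28 = $495.74
Social Security tax: $1,883.52 × 0.05 = $94.18
Total deductions = $113.01 + $35.41 + $495.74 + $94.18 = $738.34
Net pay = $1,883.52 − $738.34 = $1,145.18

$1,145.18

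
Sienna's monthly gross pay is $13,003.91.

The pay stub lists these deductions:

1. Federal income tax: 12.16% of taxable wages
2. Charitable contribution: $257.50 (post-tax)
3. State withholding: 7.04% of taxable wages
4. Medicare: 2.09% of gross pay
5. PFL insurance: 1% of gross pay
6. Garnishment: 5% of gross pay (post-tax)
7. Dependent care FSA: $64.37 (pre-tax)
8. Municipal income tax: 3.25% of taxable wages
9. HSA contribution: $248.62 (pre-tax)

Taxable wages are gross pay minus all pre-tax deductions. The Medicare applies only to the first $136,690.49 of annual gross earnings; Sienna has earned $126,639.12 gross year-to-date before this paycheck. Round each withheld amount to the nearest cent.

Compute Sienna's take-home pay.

$8,594.00

Dependent care FSA: $64.37
HSA contribution: $248.62
Pre-tax total = $64.37 + $248.62 = $312.99
Taxable wages = $13,003.91 − $312.99 = $12,690.92
Federal income tax: $12,690.92 × 0.1216 = $1,543.22
State withholding: $12,690.92 × 0.0704 = $893.44
Municipal income tax: $12,690.92 × 0.0325 = $412.45
Medicare: only $136,690.49 − $126,639.12 = $10,051.37 of this check is subject → $10,051.37 × 0.0209 = $210.07
PFL insurance: $13,003.91 × 0.01 = $130.04
Charitable contribution: $257.50
Garnishment: $13,003.91 × 0.05 = $650.20
Total deductions = $64.37 + $248.62 + $1,543.22 + $893.44 + $412.45 + $210.07 + $130.04 + $257.50 + $650.20 = $4,409.91
Net pay = $13,003.91 − $4,409.91 = $8,594.00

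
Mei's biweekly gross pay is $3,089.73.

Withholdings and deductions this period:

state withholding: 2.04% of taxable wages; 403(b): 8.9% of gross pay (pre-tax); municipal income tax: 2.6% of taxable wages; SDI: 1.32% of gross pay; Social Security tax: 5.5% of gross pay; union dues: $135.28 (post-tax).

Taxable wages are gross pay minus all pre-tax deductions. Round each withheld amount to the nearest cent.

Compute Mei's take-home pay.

$2,338.14

403(b): $3,089.73 × 0.089 = $274.99
Taxable wages = $3,089.73 − $274.99 = $2,814.74
Municipal income tax: $2,814.74 × 0.026 = $73.18
State withholding: $2,814.74 × 0.0204 = $57.42
SDI: $3,089.73 × 0.0132 = $40.78
Social Security tax: $3,089.73 × 0.055 = $169.94
Union dues: $135.28
Total deductions = $274.99 + $73.18 + $57.42 + $40.78 + $169.94 + $135.28 = $751.59
Net pay = $3,089.73 − $751.59 = $2,338.14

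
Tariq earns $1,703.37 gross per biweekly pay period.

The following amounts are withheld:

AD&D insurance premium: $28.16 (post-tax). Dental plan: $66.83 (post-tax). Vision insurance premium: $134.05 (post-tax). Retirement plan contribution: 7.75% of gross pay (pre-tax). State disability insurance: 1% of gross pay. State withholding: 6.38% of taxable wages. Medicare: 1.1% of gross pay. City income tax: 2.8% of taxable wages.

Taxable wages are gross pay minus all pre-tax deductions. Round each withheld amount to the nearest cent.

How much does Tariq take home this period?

Retirement plan contribution: $1,703.37 × 0.0775 = $132.01
Taxable wages = $1,703.37 − $132.01 = $1,571.36
City income tax: $1,571.36 × 0.028 = $44.00
State withholding: $1,571.36 × 0.0638 = $100.25
State disability insurance: $1,703.37 × 0.01 = $17.03
Medicare: $1,703.37 × 0.011 = $18.74
Dental plan: $66.83
AD&D insurance premium: $28.16
Vision insurance premium: $134.05
Total deductions = $132.01 + $44.00 + $100.25 + $17.03 + $18.74 + $66.83 + $28.16 + $134.05 = $541.07
Net pay = $1,703.37 − $541.07 = $1,162.30

$1,162.30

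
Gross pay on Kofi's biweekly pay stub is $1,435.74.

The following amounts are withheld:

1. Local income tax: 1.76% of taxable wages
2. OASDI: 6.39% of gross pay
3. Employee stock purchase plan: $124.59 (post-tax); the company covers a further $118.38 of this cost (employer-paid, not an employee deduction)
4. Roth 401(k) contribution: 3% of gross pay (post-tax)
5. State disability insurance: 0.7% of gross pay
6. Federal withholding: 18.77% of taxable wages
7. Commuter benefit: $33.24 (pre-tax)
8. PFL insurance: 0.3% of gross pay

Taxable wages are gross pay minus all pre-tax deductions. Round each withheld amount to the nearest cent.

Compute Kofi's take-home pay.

$840.81

Commuter benefit: $33.24
Taxable wages = $1,435.74 − $33.24 = $1,402.50
Local income tax: $1,402.50 × 0.0176 = $24.68
Federal withholding: $1,402.50 × 0.1877 = $263.25
State disability insurance: $1,435.74 × 0.007 = $10.05
OASDI: $1,435.74 × 0.0639 = $91.74
PFL insurance: $1,435.74 × 0.003 = $4.31
Employee stock purchase plan: $124.59
Roth 401(k) contribution: $1,435.74 × 0.03 = $43.07
(Employer's $118.38 toward employee stock purchase plan is not withheld from the employee.)
Total deductions = $33.24 + $24.68 + $263.25 + $10.05 + $91.74 + $4.31 + $124.59 + $43.07 = $594.93
Net pay = $1,435.74 − $594.93 = $840.81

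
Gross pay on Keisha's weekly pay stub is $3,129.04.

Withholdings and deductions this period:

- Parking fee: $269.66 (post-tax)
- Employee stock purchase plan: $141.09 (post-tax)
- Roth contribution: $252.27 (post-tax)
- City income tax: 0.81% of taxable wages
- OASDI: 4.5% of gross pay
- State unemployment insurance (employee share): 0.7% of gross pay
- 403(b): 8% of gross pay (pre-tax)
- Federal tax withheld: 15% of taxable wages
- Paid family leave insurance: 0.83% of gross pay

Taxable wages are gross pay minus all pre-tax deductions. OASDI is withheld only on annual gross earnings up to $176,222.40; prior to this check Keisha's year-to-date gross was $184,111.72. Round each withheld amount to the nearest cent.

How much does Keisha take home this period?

403(b): $3,129.04 × 0.08 = $250.32
Taxable wages = $3,129.04 − $250.32 = $2,878.72
Federal tax withheld: $2,878.72 × 0.15 = $431.81
City income tax: $2,878.72 × 0.0081 = $23.32
State unemployment insurance (employee share): $3,129.04 × 0.007 = $21.90
Paid family leave insurance: $3,129.04 × 0.0083 = $25.97
OASDI: annual cap $176,222.40 already reached (YTD $184,111.72), so $0.00
Roth contribution: $252.27
Employee stock purchase plan: $141.09
Parking fee: $269.66
Total deductions = $250.32 + $431.81 + $23.32 + $21.90 + $25.97 + $0.00 + $252.27 + $141.09 + $269.66 = $1,416.34
Net pay = $3,129.04 − $1,416.34 = $1,712.70

$1,712.70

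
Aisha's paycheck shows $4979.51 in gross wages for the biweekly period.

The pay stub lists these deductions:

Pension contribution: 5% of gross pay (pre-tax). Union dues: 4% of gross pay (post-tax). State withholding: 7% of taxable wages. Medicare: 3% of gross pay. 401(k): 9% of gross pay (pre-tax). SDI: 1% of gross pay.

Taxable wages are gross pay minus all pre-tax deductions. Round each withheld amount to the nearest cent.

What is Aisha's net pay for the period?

401(k): $4979.51 × 0.09 = $448.16
Pension contribution: $4979.51 × 0.05 = $248.98
Pre-tax total = $448.16 + $248.98 = $697.14
Taxable wages = $4979.51 − $697.14 = $4282.37
State withholding: $4282.37 × 0.07 = $299.77
Medicare: $4979.51 × 0.03 = $149.39
SDI: $4979.51 × 0.01 = $49.80
Union dues: $4979.51 × 0.04 = $199.18
Total deductions = $448.16 + $248.98 + $299.77 + $149.39 + $49.80 + $199.18 = $1395.28
Net pay = $4979.51 − $1395.28 = $3584.23

$3584.23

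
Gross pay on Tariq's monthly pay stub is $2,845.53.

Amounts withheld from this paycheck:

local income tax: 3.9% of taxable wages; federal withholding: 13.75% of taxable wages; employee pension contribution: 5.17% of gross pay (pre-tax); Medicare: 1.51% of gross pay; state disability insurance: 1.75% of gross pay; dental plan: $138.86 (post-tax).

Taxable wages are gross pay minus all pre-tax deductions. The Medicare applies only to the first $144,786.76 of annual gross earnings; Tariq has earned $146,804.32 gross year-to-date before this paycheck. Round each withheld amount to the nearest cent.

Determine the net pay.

$2,033.49

Employee pension contribution: $2,845.53 × 0.0517 = $147.11
Taxable wages = $2,845.53 − $147.11 = $2,698.42
Federal withholding: $2,698.42 × 0.1375 = $371.03
Local income tax: $2,698.42 × 0.039 = $105.24
State disability insurance: $2,845.53 × 0.0175 = $49.80
Medicare: annual cap $144,786.76 already reached (YTD $146,804.32), so $0.00
Dental plan: $138.86
Total deductions = $147.11 + $371.03 + $105.24 + $49.80 + $0.00 + $138.86 = $812.04
Net pay = $2,845.53 − $812.04 = $2,033.49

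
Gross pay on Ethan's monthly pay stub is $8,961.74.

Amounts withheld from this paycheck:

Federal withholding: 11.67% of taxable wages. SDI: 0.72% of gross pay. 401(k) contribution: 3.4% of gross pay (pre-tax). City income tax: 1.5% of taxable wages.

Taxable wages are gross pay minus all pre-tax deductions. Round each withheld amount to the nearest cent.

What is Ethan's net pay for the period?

$7,452.38

401(k) contribution: $8,961.74 × 0.034 = $304.70
Taxable wages = $8,961.74 − $304.70 = $8,657.04
City income tax: $8,657.04 × 0.015 = $129.86
Federal withholding: $8,657.04 × 0.1167 = $1,010.28
SDI: $8,961.74 × 0.0072 = $64.52
Total deductions = $304.70 + $129.86 + $1,010.28 + $64.52 = $1,509.36
Net pay = $8,961.74 − $1,509.36 = $7,452.38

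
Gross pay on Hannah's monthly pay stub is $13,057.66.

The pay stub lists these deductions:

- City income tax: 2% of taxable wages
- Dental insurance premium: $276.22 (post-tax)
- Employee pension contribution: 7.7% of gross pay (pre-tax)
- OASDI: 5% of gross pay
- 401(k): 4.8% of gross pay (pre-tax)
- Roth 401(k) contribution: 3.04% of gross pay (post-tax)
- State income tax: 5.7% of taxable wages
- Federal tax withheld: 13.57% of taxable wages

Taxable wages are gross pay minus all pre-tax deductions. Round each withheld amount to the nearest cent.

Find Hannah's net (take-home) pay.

$7,669.21

401(k): $13,057.66 × 0.048 = $626.77
Employee pension contribution: $13,057.66 × 0.077 = $1,005.44
Pre-tax total = $626.77 + $1,005.44 = $1,632.21
Taxable wages = $13,057.66 − $1,632.21 = $11,425.45
State income tax: $11,425.45 × 0.057 = $651.25
City income tax: $11,425.45 × 0.02 = $228.51
Federal tax withheld: $11,425.45 × 0.1357 = $1,550.43
OASDI: $13,057.66 × 0.05 = $652.88
Dental insurance premium: $276.22
Roth 401(k) contribution: $13,057.66 × 0.0304 = $396.95
Total deductions = $626.77 + $1,005.44 + $651.25 + $228.51 + $1,550.43 + $652.88 + $276.22 + $396.95 = $5,388.45
Net pay = $13,057.66 − $5,388.45 = $7,669.21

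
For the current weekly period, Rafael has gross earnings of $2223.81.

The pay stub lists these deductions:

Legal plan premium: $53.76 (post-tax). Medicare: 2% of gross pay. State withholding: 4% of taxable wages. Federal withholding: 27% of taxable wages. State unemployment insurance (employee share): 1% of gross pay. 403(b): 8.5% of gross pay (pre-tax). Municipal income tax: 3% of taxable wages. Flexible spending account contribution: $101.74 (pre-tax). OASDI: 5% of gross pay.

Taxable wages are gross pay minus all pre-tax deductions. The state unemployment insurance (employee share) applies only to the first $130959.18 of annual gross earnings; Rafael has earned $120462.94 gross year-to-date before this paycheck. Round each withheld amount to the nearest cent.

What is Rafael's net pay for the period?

403(b): $2223.81 × 0.085 = $189.02
Flexible spending account contribution: $101.74
Pre-tax total = $189.02 + $101.74 = $290.76
Taxable wages = $2223.81 − $290.76 = $1933.05
Municipal income tax: $1933.05 × 0.03 = $57.99
State withholding: $1933.05 × 0.04 = $77.32
Federal withholding: $1933.05 × 0.27 = $521.92
State unemployment insurance (employee share): cap not yet reached, full $2223.81 is subject → $2223.81 × 0.01 = $22.24
Medicare: $2223.81 × 0.02 = $44.48
OASDI: $2223.81 × 0.05 = $111.19
Legal plan premium: $53.76
Total deductions = $189.02 + $101.74 + $57.99 + $77.32 + $521.92 + $22.24 + $44.48 + $111.19 + $53.76 = $1179.66
Net pay = $2223.81 − $1179.66 = $1044.15

$1044.15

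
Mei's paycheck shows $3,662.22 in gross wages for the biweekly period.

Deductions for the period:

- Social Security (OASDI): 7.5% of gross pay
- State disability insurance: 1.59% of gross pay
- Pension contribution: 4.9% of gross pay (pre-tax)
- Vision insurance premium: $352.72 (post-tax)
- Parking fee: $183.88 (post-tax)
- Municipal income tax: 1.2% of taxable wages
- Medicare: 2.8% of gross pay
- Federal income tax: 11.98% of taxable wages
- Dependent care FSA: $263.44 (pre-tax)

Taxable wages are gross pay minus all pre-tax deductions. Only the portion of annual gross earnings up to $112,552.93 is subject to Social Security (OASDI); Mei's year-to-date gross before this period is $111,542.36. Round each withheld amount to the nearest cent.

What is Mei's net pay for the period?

Dependent care FSA: $263.44
Pension contribution: $3,662.22 × 0.049 = $179.45
Pre-tax total = $263.44 + $179.45 = $442.89
Taxable wages = $3,662.22 − $442.89 = $3,219.33
Federal income tax: $3,219.33 × 0.1198 = $385.68
Municipal income tax: $3,219.33 × 0.012 = $38.63
State disability insurance: $3,662.22 × 0.0159 = $58.23
Medicare: $3,662.22 × 0.028 = $102.54
Social Security (OASDI): only $112,552.93 − $111,542.36 = $1,010.57 of this check is subject → $1,010.57 × 0.075 = $75.79
Vision insurance premium: $352.72
Parking fee: $183.88
Total deductions = $263.44 + $179.45 + $385.68 + $38.63 + $58.23 + $102.54 + $75.79 + $352.72 + $183.88 = $1,640.36
Net pay = $3,662.22 − $1,640.36 = $2,021.86

$2,021.86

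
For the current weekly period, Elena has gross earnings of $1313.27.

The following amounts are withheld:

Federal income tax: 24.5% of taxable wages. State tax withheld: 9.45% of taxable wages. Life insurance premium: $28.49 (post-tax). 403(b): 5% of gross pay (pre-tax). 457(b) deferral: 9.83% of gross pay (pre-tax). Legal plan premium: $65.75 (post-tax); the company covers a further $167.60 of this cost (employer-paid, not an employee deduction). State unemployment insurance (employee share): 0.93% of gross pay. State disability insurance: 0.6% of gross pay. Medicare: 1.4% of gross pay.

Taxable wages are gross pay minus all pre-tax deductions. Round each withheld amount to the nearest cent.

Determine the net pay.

$606.06

403(b): $1313.27 × 0.05 = $65.66
457(b) deferral: $1313.27 × 0.0983 = $129.09
Pre-tax total = $65.66 + $129.09 = $194.75
Taxable wages = $1313.27 − $194.75 = $1118.52
Federal income tax: $1118.52 × 0.245 = $274.04
State tax withheld: $1118.52 × 0.0945 = $105.70
Medicare: $1313.27 × 0.014 = $18.39
State disability insurance: $1313.27 × 0.006 = $7.88
State unemployment insurance (employee share): $1313.27 × 0.0093 = $12.21
Legal plan premium: $65.75
Life insurance premium: $28.49
(Employer's $167.60 toward legal plan premium is not withheld from the employee.)
Total deductions = $65.66 + $129.09 + $274.04 + $105.70 + $18.39 + $7.88 + $12.21 + $65.75 + $28.49 = $707.21
Net pay = $1313.27 − $707.21 = $606.06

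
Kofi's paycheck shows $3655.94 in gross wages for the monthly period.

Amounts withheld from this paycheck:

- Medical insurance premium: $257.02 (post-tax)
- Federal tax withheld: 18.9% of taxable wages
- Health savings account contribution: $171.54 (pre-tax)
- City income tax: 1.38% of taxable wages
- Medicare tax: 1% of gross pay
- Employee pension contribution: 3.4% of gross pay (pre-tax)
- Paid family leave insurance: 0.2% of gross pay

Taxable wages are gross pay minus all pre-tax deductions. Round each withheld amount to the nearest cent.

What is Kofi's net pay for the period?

$2377.78

Health savings account contribution: $171.54
Employee pension contribution: $3655.94 × 0.034 = $124.30
Pre-tax total = $171.54 + $124.30 = $295.84
Taxable wages = $3655.94 − $295.84 = $3360.10
City income tax: $3360.10 × 0.0138 = $46.37
Federal tax withheld: $3360.10 × 0.189 = $635.06
Paid family leave insurance: $3655.94 × 0.002 = $7.31
Medicare tax: $3655.94 × 0.01 = $36.56
Medical insurance premium: $257.02
Total deductions = $171.54 + $124.30 + $46.37 + $635.06 + $7.31 + $36.56 + $257.02 = $1278.16
Net pay = $3655.94 − $1278.16 = $2377.78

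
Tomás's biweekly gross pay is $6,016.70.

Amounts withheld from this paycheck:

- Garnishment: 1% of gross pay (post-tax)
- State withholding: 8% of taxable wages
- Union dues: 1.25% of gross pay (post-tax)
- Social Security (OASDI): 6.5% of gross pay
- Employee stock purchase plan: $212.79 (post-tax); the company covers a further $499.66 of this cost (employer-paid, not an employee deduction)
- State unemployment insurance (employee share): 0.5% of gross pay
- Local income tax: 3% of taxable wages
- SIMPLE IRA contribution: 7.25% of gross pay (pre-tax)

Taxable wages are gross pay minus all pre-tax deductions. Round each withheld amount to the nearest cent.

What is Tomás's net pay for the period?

$4,197.30

SIMPLE IRA contribution: $6,016.70 × 0.0725 = $436.21
Taxable wages = $6,016.70 − $436.21 = $5,580.49
State withholding: $5,580.49 × 0.08 = $446.44
Local income tax: $5,580.49 × 0.03 = $167.41
Social Security (OASDI): $6,016.70 × 0.065 = $391.09
State unemployment insurance (employee share): $6,016.70 × 0.005 = $30.08
Garnishment: $6,016.70 × 0.01 = $60.17
Union dues: $6,016.70 × 0.0125 = $75.21
Employee stock purchase plan: $212.79
(Employer's $499.66 toward employee stock purchase plan is not withheld from the employee.)
Total deductions = $436.21 + $446.44 + $167.41 + $391.09 + $30.08 + $60.17 + $75.21 + $212.79 = $1,819.40
Net pay = $6,016.70 − $1,819.40 = $4,197.30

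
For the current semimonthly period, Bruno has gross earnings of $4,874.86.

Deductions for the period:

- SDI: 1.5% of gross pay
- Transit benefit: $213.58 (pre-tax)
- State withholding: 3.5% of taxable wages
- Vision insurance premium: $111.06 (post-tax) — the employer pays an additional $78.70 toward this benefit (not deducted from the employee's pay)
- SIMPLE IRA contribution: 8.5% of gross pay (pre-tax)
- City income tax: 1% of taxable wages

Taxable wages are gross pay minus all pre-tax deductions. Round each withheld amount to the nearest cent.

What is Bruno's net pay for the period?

SIMPLE IRA contribution: $4,874.86 × 0.085 = $414.36
Transit benefit: $213.58
Pre-tax total = $414.36 + $213.58 = $627.94
Taxable wages = $4,874.86 − $627.94 = $4,246.92
State withholding: $4,246.92 × 0.035 = $148.64
City income tax: $4,246.92 × 0.01 = $42.47
SDI: $4,874.86 × 0.015 = $73.12
Vision insurance premium: $111.06
(Employer's $78.70 toward vision insurance premium is not withheld from the employee.)
Total deductions = $414.36 + $213.58 + $148.64 + $42.47 + $73.12 + $111.06 = $1,003.23
Net pay = $4,874.86 − $1,003.23 = $3,871.63

$3,871.63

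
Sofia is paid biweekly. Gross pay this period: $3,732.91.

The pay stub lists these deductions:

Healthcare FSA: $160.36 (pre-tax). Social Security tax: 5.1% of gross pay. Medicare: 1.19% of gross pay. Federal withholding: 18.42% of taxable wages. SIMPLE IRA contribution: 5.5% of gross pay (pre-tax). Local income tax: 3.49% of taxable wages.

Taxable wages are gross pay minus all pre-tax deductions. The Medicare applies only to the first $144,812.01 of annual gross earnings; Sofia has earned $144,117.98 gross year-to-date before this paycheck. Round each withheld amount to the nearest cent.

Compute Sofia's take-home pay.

Healthcare FSA: $160.36
SIMPLE IRA contribution: $3,732.91 × 0.055 = $205.31
Pre-tax total = $160.36 + $205.31 = $365.67
Taxable wages = $3,732.91 − $365.67 = $3,367.24
Federal withholding: $3,367.24 × 0.1842 = $620.25
Local income tax: $3,367.24 × 0.0349 = $117.52
Medicare: only $144,812.01 − $144,117.98 = $694.03 of this check is subject → $694.03 × 0.0119 = $8.26
Social Security tax: $3,732.91 × 0.051 = $190.38
Total deductions = $160.36 + $205.31 + $620.25 + $117.52 + $8.26 + $190.38 = $1,302.08
Net pay = $3,732.91 − $1,302.08 = $2,430.83

$2,430.83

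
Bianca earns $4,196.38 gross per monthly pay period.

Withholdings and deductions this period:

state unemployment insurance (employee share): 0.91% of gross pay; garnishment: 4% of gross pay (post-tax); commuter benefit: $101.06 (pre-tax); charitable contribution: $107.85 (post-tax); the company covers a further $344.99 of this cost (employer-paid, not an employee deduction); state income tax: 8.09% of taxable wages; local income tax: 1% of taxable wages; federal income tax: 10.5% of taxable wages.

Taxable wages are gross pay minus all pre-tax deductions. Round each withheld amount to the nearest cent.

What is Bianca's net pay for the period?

$2,979.15

Commuter benefit: $101.06
Taxable wages = $4,196.38 − $101.06 = $4,095.32
Federal income tax: $4,095.32 × 0.105 = $430.01
State income tax: $4,095.32 × 0.0809 = $331.31
Local income tax: $4,095.32 × 0.01 = $40.95
State unemployment insurance (employee share): $4,196.38 × 0.0091 = $38.19
Garnishment: $4,196.38 × 0.04 = $167.86
Charitable contribution: $107.85
(Employer's $344.99 toward charitable contribution is not withheld from the employee.)
Total deductions = $101.06 + $430.01 + $331.31 + $40.95 + $38.19 + $167.86 + $107.85 = $1,217.23
Net pay = $4,196.38 − $1,217.23 = $2,979.15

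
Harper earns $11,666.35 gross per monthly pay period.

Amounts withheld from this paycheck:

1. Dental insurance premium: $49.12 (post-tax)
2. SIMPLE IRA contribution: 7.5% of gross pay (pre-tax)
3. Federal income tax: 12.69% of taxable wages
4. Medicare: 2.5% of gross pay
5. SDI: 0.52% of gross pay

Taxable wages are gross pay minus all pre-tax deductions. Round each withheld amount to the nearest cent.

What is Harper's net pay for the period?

SIMPLE IRA contribution: $11,666.35 × 0.075 = $874.98
Taxable wages = $11,666.35 − $874.98 = $10,791.37
Federal income tax: $10,791.37 × 0.1269 = $1,369.42
Medicare: $11,666.35 × 0.025 = $291.66
SDI: $11,666.35 × 0.0052 = $60.67
Dental insurance premium: $49.12
Total deductions = $874.98 + $1,369.42 + $291.66 + $60.67 + $49.12 = $2,645.85
Net pay = $11,666.35 − $2,645.85 = $9,020.50

$9,020.50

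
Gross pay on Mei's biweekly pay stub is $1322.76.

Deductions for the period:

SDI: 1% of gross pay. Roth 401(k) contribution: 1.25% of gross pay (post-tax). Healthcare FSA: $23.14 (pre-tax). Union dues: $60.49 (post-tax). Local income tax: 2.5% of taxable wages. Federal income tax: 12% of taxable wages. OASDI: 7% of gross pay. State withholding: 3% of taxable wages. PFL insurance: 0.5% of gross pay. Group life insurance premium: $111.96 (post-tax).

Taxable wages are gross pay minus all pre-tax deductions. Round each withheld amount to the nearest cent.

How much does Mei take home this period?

Healthcare FSA: $23.14
Taxable wages = $1322.76 − $23.14 = $1299.62
State withholding: $1299.62 × 0.03 = $38.99
Federal income tax: $1299.62 × 0.12 = $155.95
Local income tax: $1299.62 × 0.025 = $32.49
SDI: $1322.76 × 0.01 = $13.23
PFL insurance: $1322.76 × 0.005 = $6.61
OASDI: $1322.76 × 0.07 = $92.59
Roth 401(k) contribution: $1322.76 × 0.0125 = $16.53
Union dues: $60.49
Group life insurance premium: $111.96
Total deductions = $23.14 + $38.99 + $155.95 + $32.49 + $13.23 + $6.61 + $92.59 + $16.53 + $60.49 + $111.96 = $551.98
Net pay = $1322.76 − $551.98 = $770.78

$770.78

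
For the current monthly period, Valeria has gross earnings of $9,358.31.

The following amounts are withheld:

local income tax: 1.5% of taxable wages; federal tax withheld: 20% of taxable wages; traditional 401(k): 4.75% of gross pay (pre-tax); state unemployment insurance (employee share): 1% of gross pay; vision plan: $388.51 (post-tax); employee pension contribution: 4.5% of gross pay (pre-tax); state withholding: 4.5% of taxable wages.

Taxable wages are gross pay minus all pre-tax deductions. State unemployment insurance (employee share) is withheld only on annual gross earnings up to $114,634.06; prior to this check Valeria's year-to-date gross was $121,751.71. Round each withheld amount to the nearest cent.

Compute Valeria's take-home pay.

Traditional 401(k): $9,358.31 × 0.0475 = $444.52
Employee pension contribution: $9,358.31 × 0.045 = $421.12
Pre-tax total = $444.52 + $421.12 = $865.64
Taxable wages = $9,358.31 − $865.64 = $8,492.67
State withholding: $8,492.67 × 0.045 = $382.17
Local income tax: $8,492.67 × 0.015 = $127.39
Federal tax withheld: $8,492.67 × 0.2 = $1,698.53
State unemployment insurance (employee share): annual cap $114,634.06 already reached (YTD $121,751.71), so $0.00
Vision plan: $388.51
Total deductions = $444.52 + $421.12 + $382.17 + $127.39 + $1,698.53 + $0.00 + $388.51 = $3,462.24
Net pay = $9,358.31 − $3,462.24 = $5,896.07

$5,896.07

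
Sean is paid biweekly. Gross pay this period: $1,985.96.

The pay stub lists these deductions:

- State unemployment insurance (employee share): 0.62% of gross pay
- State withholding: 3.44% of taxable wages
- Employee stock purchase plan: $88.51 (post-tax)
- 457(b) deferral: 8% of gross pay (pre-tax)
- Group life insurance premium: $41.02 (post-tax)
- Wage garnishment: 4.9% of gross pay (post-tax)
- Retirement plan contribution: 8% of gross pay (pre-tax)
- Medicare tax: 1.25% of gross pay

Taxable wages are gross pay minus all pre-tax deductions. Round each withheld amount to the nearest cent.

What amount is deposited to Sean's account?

$1,346.84

457(b) deferral: $1,985.96 × 0.08 = $158.88
Retirement plan contribution: $1,985.96 × 0.08 = $158.88
Pre-tax total = $158.88 + $158.88 = $317.76
Taxable wages = $1,985.96 − $317.76 = $1,668.20
State withholding: $1,668.20 × 0.0344 = $57.39
Medicare tax: $1,985.96 × 0.0125 = $24.82
State unemployment insurance (employee share): $1,985.96 × 0.0062 = $12.31
Employee stock purchase plan: $88.51
Group life insurance premium: $41.02
Wage garnishment: $1,985.96 × 0.049 = $97.31
Total deductions = $158.88 + $158.88 + $57.39 + $24.82 + $12.31 + $88.51 + $41.02 + $97.31 = $639.12
Net pay = $1,985.96 − $639.12 = $1,346.84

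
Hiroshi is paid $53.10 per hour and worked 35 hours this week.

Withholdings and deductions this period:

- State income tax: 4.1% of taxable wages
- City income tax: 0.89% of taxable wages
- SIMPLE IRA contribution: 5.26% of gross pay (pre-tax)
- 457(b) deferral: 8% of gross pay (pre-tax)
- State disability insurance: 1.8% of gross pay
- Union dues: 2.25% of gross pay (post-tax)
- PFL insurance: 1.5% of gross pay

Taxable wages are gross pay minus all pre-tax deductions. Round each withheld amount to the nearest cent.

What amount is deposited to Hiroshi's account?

Gross pay: 35 × $53.10 = $1,858.50
SIMPLE IRA contribution: $1,858.50 × 0.0526 = $97.76
457(b) deferral: $1,858.50 × 0.08 = $148.68
Pre-tax total = $97.76 + $148.68 = $246.44
Taxable wages = $1,858.50 − $246.44 = $1,612.06
State income tax: $1,612.06 × 0.041 = $66.09
City income tax: $1,612.06 × 0.0089 = $14.35
State disability insurance: $1,858.50 × 0.018 = $33.45
PFL insurance: $1,858.50 × 0.015 = $27.88
Union dues: $1,858.50 × 0.0225 = $41.82
Total deductions = $97.76 + $148.68 + $66.09 + $14.35 + $33.45 + $27.88 + $41.82 = $430.03
Net pay = $1,858.50 − $430.03 = $1,428.47

$1,428.47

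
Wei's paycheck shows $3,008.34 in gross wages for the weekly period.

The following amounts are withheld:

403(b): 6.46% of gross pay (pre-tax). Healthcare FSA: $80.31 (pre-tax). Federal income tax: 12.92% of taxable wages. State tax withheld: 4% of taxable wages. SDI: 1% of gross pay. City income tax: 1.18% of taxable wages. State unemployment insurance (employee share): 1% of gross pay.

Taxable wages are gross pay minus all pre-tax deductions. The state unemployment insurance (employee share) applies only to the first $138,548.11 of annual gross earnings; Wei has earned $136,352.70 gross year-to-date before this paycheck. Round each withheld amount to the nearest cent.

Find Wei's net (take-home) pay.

$2,186.86

Healthcare FSA: $80.31
403(b): $3,008.34 × 0.0646 = $194.34
Pre-tax total = $80.31 + $194.34 = $274.65
Taxable wages = $3,008.34 − $274.65 = $2,733.69
Federal income tax: $2,733.69 × 0.1292 = $353.19
City income tax: $2,733.69 × 0.0118 = $32.26
State tax withheld: $2,733.69 × 0.04 = $109.35
SDI: $3,008.34 × 0.01 = $30.08
State unemployment insurance (employee share): only $138,548.11 − $136,352.70 = $2,195.41 of this check is subject → $2,195.41 × 0.01 = $21.95
Total deductions = $80.31 + $194.34 + $353.19 + $32.26 + $109.35 + $30.08 + $21.95 = $821.48
Net pay = $3,008.34 − $821.48 = $2,186.86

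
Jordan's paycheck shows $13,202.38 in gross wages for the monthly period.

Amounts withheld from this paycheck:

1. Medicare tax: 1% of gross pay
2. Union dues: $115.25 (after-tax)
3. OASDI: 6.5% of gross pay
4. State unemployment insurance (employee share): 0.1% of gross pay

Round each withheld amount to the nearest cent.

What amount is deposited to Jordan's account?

$12,083.76

State unemployment insurance (employee share): $13,202.38 × 0.001 = $13.20
OASDI: $13,202.38 × 0.065 = $858.15
Medicare tax: $13,202.38 × 0.01 = $132.02
Union dues: $115.25
Total deductions = $13.20 + $858.15 + $132.02 + $115.25 = $1,118.62
Net pay = $13,202.38 − $1,118.62 = $12,083.76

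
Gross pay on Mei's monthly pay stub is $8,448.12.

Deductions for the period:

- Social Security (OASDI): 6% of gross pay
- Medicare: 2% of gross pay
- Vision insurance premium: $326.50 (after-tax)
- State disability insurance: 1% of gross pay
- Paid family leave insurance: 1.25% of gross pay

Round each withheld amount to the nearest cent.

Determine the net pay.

Paid family leave insurance: $8,448.12 × 0.0125 = $105.60
State disability insurance: $8,448.12 × 0.01 = $84.48
Social Security (OASDI): $8,448.12 × 0.06 = $506.89
Medicare: $8,448.12 × 0.02 = $168.96
Vision insurance premium: $326.50
Total deductions = $105.60 + $84.48 + $506.89 + $168.96 + $326.50 = $1,192.43
Net pay = $8,448.12 − $1,192.43 = $7,255.69

$7,255.69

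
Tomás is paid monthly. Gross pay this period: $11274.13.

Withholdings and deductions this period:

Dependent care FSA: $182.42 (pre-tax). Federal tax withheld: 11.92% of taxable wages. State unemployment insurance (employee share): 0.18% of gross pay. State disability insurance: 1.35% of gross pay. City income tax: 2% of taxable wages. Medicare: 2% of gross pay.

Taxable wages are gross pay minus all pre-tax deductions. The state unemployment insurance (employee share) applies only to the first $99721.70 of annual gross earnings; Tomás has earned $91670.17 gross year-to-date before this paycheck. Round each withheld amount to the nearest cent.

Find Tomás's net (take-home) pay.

$9155.58

Dependent care FSA: $182.42
Taxable wages = $11274.13 − $182.42 = $11091.71
Federal tax withheld: $11091.71 × 0.1192 = $1322.13
City income tax: $11091.71 × 0.02 = $221.83
State unemployment insurance (employee share): only $99721.70 − $91670.17 = $8051.53 of this check is subject → $8051.53 × 0.0018 = $14.49
Medicare: $11274.13 × 0.02 = $225.48
State disability insurance: $11274.13 × 0.0135 = $152.20
Total deductions = $182.42 + $1322.13 + $221.83 + $14.49 + $225.48 + $152.20 = $2118.55
Net pay = $11274.13 − $2118.55 = $9155.58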